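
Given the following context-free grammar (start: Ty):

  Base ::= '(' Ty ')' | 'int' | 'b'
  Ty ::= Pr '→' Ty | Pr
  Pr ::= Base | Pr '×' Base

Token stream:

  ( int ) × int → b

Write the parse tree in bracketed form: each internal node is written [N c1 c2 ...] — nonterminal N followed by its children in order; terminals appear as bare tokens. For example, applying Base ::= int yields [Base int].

[Ty [Pr [Pr [Base ( [Ty [Pr [Base int]]] )]] × [Base int]] → [Ty [Pr [Base b]]]]

Ty
Pr → Ty
Pr × Base → Ty
Base × Base → Ty
( Ty ) × Base → Ty
( Pr ) × Base → Ty
( Base ) × Base → Ty
( int ) × Base → Ty
( int ) × int → Ty
( int ) × int → Pr
( int ) × int → Base
( int ) × int → b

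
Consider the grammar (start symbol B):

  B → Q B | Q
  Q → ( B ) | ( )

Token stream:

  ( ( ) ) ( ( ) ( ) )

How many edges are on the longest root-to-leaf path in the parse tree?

[B [Q ( [B [Q ( )]] )] [B [Q ( [B [Q ( )] [B [Q ( )]]] )]]]

6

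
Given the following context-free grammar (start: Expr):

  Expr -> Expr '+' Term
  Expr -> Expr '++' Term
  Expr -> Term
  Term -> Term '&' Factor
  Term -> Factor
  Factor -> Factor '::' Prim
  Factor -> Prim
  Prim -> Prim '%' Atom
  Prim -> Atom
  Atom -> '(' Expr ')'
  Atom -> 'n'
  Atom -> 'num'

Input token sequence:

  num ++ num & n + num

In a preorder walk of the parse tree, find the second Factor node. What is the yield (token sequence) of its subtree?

num

[Expr [Expr [Expr [Term [Factor [Prim [Atom num]]]]] ++ [Term [Term [Factor [Prim [Atom num]]]] & [Factor [Prim [Atom n]]]]] + [Term [Factor [Prim [Atom num]]]]]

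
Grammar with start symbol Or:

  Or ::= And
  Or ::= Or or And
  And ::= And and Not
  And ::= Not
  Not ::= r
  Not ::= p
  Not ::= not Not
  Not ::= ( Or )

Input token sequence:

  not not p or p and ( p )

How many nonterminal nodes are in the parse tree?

13

[Or [Or [And [Not not [Not not [Not p]]]]] or [And [And [Not p]] and [Not ( [Or [And [Not p]]] )]]]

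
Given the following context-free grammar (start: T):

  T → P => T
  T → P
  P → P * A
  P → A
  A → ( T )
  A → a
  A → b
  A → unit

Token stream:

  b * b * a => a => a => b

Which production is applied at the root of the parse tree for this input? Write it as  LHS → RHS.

[T [P [P [P [A b]] * [A b]] * [A a]] => [T [P [A a]] => [T [P [A a]] => [T [P [A b]]]]]]

T → P => T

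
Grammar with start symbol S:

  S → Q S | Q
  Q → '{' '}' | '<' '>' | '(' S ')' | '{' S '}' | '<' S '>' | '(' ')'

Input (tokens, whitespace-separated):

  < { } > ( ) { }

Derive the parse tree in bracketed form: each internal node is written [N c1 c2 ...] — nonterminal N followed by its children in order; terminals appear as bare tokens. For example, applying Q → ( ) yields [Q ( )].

[S [Q < [S [Q { }]] >] [S [Q ( )] [S [Q { }]]]]

S
Q S
< S > S
< Q > S
< { } > S
< { } > Q S
< { } > ( ) S
< { } > ( ) Q
< { } > ( ) { }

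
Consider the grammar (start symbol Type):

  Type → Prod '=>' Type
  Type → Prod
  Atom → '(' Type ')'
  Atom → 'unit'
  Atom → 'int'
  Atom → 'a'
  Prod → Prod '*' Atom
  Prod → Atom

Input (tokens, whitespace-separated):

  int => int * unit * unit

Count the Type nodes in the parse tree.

[Type [Prod [Atom int]] => [Type [Prod [Prod [Prod [Atom int]] * [Atom unit]] * [Atom unit]]]]

2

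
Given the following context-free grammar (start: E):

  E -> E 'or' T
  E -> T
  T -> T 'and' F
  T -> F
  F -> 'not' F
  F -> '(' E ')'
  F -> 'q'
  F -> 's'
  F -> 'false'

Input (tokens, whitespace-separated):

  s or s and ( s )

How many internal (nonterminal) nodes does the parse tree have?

[E [E [T [F s]]] or [T [T [F s]] and [F ( [E [T [F s]]] )]]]

11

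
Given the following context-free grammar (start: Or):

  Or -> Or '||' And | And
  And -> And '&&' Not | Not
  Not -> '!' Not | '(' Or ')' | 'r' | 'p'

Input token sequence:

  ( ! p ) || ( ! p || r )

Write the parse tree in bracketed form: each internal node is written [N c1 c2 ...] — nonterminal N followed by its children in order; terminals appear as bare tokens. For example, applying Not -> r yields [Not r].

[Or [Or [And [Not ( [Or [And [Not ! [Not p]]]] )]]] || [And [Not ( [Or [Or [And [Not ! [Not p]]]] || [And [Not r]]] )]]]

Or
Or || And
And || And
Not || And
( Or ) || And
( And ) || And
( Not ) || And
( ! Not ) || And
( ! p ) || And
( ! p ) || Not
( ! p ) || ( Or )
( ! p ) || ( Or || And )
( ! p ) || ( And || And )
( ! p ) || ( Not || And )
( ! p ) || ( ! Not || And )
( ! p ) || ( ! p || And )
( ! p ) || ( ! p || Not )
( ! p ) || ( ! p || r )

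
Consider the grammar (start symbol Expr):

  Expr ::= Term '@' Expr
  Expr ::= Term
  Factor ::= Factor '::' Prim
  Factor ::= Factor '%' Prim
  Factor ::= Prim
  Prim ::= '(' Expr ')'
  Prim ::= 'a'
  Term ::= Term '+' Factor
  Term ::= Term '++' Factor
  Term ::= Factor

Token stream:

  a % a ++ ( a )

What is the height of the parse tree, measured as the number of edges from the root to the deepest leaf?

8

[Expr [Term [Term [Factor [Factor [Prim a]] % [Prim a]]] ++ [Factor [Prim ( [Expr [Term [Factor [Prim a]]]] )]]]]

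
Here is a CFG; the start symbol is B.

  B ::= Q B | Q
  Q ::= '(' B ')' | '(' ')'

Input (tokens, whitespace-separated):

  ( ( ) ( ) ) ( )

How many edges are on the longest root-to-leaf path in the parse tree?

5

[B [Q ( [B [Q ( )] [B [Q ( )]]] )] [B [Q ( )]]]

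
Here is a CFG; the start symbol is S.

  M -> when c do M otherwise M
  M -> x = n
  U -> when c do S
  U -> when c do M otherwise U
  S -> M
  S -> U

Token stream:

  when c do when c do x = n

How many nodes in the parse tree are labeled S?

3

[S [U when c do [S [U when c do [S [M x = n]]]]]]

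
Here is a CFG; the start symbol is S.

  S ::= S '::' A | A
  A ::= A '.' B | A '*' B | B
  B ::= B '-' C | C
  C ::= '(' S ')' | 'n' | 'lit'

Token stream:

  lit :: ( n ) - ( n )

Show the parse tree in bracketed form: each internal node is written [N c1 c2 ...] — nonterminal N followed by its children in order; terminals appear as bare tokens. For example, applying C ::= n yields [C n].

S
S :: A
A :: A
B :: A
C :: A
lit :: A
lit :: B
lit :: B - C
lit :: C - C
lit :: ( S ) - C
lit :: ( A ) - C
lit :: ( B ) - C
lit :: ( C ) - C
lit :: ( n ) - C
lit :: ( n ) - ( S )
lit :: ( n ) - ( A )
lit :: ( n ) - ( B )
lit :: ( n ) - ( C )
lit :: ( n ) - ( n )

[S [S [A [B [C lit]]]] :: [A [B [B [C ( [S [A [B [C n]]]] )]] - [C ( [S [A [B [C n]]]] )]]]]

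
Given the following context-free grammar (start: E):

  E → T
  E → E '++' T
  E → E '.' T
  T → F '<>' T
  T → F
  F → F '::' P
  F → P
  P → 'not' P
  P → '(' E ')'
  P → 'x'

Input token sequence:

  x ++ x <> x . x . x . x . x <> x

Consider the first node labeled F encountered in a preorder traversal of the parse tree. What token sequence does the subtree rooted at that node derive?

x

[E [E [E [E [E [E [T [F [P x]]]] ++ [T [F [P x]] <> [T [F [P x]]]]] . [T [F [P x]]]] . [T [F [P x]]]] . [T [F [P x]]]] . [T [F [P x]] <> [T [F [P x]]]]]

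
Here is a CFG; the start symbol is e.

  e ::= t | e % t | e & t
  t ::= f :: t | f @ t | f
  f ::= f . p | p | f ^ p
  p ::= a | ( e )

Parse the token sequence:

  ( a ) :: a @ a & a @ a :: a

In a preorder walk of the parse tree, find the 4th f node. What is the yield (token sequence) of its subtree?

[e [e [t [f [p ( [e [t [f [p a]]]] )]] :: [t [f [p a]] @ [t [f [p a]]]]]] & [t [f [p a]] @ [t [f [p a]] :: [t [f [p a]]]]]]

a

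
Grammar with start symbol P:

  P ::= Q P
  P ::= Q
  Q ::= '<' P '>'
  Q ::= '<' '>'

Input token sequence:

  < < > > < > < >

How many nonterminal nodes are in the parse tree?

[P [Q < [P [Q < >]] >] [P [Q < >] [P [Q < >]]]]

8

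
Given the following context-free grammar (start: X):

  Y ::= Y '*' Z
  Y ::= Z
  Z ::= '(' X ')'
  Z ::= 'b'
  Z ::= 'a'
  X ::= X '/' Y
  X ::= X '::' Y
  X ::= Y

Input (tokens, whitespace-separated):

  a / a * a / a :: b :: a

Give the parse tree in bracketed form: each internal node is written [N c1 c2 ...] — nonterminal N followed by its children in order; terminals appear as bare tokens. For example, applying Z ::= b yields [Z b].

X
X :: Y
X :: Y :: Y
X / Y :: Y :: Y
X / Y / Y :: Y :: Y
Y / Y / Y :: Y :: Y
Z / Y / Y :: Y :: Y
a / Y / Y :: Y :: Y
a / Y * Z / Y :: Y :: Y
a / Z * Z / Y :: Y :: Y
a / a * Z / Y :: Y :: Y
a / a * a / Y :: Y :: Y
a / a * a / Z :: Y :: Y
a / a * a / a :: Y :: Y
a / a * a / a :: Z :: Y
a / a * a / a :: b :: Y
a / a * a / a :: b :: Z
a / a * a / a :: b :: a

[X [X [X [X [X [Y [Z a]]] / [Y [Y [Z a]] * [Z a]]] / [Y [Z a]]] :: [Y [Z b]]] :: [Y [Z a]]]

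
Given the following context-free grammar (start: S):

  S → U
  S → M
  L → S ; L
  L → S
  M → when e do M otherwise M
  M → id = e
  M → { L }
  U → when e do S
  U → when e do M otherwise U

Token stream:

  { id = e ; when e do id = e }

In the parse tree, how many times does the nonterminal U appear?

[S [M { [L [S [M id = e]] ; [L [S [U when e do [S [M id = e]]]]]] }]]

1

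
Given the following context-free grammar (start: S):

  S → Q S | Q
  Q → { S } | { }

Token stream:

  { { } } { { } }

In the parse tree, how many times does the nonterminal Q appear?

4

[S [Q { [S [Q { }]] }] [S [Q { [S [Q { }]] }]]]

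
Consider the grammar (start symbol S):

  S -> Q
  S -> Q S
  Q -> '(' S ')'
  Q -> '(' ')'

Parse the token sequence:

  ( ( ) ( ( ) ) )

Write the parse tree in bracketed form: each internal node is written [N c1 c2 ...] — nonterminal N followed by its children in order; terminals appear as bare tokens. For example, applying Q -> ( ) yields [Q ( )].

[S [Q ( [S [Q ( )] [S [Q ( [S [Q ( )]] )]]] )]]

S
Q
( S )
( Q S )
( ( ) S )
( ( ) Q )
( ( ) ( S ) )
( ( ) ( Q ) )
( ( ) ( ( ) ) )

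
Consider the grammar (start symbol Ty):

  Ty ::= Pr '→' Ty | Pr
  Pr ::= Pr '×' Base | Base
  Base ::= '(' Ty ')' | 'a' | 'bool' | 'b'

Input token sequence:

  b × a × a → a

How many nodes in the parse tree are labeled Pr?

4

[Ty [Pr [Pr [Pr [Base b]] × [Base a]] × [Base a]] → [Ty [Pr [Base a]]]]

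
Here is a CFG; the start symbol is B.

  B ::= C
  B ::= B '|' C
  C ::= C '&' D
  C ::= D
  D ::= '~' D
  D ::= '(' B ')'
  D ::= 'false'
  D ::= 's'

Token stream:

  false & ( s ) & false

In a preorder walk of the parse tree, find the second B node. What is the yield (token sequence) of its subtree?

[B [C [C [C [D false]] & [D ( [B [C [D s]]] )]] & [D false]]]

s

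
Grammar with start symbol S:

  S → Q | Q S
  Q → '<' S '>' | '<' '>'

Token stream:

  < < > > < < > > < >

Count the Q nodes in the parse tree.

5

[S [Q < [S [Q < >]] >] [S [Q < [S [Q < >]] >] [S [Q < >]]]]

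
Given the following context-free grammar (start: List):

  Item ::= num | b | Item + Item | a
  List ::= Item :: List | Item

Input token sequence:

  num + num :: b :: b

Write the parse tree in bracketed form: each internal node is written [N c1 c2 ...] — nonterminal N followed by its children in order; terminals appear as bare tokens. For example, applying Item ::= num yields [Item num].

[List [Item [Item num] + [Item num]] :: [List [Item b] :: [List [Item b]]]]

List
Item :: List
Item + Item :: List
num + Item :: List
num + num :: List
num + num :: Item :: List
num + num :: b :: List
num + num :: b :: Item
num + num :: b :: b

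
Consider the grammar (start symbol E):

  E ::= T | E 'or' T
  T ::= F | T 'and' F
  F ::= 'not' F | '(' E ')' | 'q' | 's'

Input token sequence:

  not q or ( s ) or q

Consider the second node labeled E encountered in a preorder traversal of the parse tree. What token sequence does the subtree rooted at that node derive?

not q or ( s )

[E [E [E [T [F not [F q]]]] or [T [F ( [E [T [F s]]] )]]] or [T [F q]]]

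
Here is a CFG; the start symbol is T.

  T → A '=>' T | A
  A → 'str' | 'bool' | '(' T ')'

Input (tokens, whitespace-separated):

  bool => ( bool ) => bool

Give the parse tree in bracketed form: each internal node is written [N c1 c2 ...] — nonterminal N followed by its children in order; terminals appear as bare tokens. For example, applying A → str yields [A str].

[T [A bool] => [T [A ( [T [A bool]] )] => [T [A bool]]]]

T
A => T
bool => T
bool => A => T
bool => ( T ) => T
bool => ( A ) => T
bool => ( bool ) => T
bool => ( bool ) => A
bool => ( bool ) => bool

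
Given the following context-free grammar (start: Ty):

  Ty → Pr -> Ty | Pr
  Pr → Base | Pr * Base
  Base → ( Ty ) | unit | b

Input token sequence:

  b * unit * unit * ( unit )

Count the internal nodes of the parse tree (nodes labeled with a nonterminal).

[Ty [Pr [Pr [Pr [Pr [Base b]] * [Base unit]] * [Base unit]] * [Base ( [Ty [Pr [Base unit]]] )]]]

12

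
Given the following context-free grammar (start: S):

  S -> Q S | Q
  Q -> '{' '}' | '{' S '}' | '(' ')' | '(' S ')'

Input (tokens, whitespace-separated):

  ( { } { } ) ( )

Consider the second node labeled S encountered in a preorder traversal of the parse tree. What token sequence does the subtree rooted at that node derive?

{ } { }

[S [Q ( [S [Q { }] [S [Q { }]]] )] [S [Q ( )]]]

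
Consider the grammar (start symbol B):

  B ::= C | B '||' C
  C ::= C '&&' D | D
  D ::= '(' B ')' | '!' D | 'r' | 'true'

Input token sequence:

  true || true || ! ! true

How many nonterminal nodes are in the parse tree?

11

[B [B [B [C [D true]]] || [C [D true]]] || [C [D ! [D ! [D true]]]]]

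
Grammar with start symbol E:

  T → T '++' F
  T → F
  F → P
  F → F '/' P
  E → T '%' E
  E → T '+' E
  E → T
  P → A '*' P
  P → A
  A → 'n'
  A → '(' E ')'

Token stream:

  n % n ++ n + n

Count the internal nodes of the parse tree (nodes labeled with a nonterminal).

[E [T [F [P [A n]]]] % [E [T [T [F [P [A n]]]] ++ [F [P [A n]]]] + [E [T [F [P [A n]]]]]]]

19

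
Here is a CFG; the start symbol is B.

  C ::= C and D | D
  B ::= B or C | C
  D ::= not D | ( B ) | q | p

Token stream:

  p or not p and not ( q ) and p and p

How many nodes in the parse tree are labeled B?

3

[B [B [C [D p]]] or [C [C [C [C [D not [D p]]] and [D not [D ( [B [C [D q]]] )]]] and [D p]] and [D p]]]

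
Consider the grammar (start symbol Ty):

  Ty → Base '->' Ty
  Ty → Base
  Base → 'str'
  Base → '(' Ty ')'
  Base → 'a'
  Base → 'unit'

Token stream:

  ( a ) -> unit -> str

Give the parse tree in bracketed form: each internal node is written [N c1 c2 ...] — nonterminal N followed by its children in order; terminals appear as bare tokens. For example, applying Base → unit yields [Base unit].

[Ty [Base ( [Ty [Base a]] )] -> [Ty [Base unit] -> [Ty [Base str]]]]

Ty
Base -> Ty
( Ty ) -> Ty
( Base ) -> Ty
( a ) -> Ty
( a ) -> Base -> Ty
( a ) -> unit -> Ty
( a ) -> unit -> Base
( a ) -> unit -> str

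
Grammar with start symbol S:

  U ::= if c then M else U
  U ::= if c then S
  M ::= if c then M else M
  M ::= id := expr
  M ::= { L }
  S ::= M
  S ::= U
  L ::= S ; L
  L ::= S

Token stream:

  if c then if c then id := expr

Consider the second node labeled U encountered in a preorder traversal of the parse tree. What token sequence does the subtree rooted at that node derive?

[S [U if c then [S [U if c then [S [M id := expr]]]]]]

if c then id := expr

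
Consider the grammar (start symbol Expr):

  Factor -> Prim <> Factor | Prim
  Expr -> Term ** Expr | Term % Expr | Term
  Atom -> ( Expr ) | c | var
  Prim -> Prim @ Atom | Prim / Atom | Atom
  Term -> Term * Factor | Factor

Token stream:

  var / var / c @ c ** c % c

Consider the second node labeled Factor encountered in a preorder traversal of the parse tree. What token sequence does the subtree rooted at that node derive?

[Expr [Term [Factor [Prim [Prim [Prim [Prim [Atom var]] / [Atom var]] / [Atom c]] @ [Atom c]]]] ** [Expr [Term [Factor [Prim [Atom c]]]] % [Expr [Term [Factor [Prim [Atom c]]]]]]]

c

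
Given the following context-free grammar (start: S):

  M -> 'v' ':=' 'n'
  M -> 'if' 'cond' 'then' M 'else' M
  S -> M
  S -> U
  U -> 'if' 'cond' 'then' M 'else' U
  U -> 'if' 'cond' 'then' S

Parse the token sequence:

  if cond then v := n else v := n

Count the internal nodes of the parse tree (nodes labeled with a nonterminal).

[S [M if cond then [M v := n] else [M v := n]]]

4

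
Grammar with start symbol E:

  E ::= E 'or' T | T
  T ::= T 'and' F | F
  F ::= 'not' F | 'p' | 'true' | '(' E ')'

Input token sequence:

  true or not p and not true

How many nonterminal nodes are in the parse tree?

10

[E [E [T [F true]]] or [T [T [F not [F p]]] and [F not [F true]]]]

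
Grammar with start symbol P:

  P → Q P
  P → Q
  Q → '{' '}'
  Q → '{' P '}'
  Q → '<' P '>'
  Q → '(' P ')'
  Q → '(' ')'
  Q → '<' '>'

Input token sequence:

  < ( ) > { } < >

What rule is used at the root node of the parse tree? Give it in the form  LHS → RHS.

[P [Q < [P [Q ( )]] >] [P [Q { }] [P [Q < >]]]]

P → Q P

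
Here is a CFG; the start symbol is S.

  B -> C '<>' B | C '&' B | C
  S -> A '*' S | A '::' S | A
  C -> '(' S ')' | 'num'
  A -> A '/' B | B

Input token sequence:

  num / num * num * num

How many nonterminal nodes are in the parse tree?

[S [A [A [B [C num]]] / [B [C num]]] * [S [A [B [C num]]] * [S [A [B [C num]]]]]]

15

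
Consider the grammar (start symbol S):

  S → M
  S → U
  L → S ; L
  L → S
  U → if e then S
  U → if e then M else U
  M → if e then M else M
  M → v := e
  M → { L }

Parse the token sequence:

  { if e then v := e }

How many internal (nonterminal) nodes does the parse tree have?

[S [M { [L [S [U if e then [S [M v := e]]]]] }]]

7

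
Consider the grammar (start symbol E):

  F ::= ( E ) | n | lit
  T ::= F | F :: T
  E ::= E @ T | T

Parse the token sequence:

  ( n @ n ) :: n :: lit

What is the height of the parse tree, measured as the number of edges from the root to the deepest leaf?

7

[E [T [F ( [E [E [T [F n]]] @ [T [F n]]] )] :: [T [F n] :: [T [F lit]]]]]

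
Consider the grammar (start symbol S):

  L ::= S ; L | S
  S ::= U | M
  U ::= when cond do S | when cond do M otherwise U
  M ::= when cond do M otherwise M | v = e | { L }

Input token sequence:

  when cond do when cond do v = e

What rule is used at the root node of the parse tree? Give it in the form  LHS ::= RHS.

S ::= U

[S [U when cond do [S [U when cond do [S [M v = e]]]]]]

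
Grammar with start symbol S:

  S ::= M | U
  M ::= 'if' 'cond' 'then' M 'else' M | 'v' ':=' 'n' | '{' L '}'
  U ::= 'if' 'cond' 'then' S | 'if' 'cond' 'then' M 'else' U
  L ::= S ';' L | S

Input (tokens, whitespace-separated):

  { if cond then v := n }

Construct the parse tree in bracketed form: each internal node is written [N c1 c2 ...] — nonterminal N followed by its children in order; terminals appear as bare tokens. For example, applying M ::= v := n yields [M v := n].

S
M
{ L }
{ S }
{ U }
{ if cond then S }
{ if cond then M }
{ if cond then v := n }

[S [M { [L [S [U if cond then [S [M v := n]]]]] }]]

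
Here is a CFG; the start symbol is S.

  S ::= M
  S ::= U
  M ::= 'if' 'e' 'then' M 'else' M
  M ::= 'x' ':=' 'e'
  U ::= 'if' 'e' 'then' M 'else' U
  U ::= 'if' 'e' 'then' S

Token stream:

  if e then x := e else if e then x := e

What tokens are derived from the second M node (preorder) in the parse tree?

x := e

[S [U if e then [M x := e] else [U if e then [S [M x := e]]]]]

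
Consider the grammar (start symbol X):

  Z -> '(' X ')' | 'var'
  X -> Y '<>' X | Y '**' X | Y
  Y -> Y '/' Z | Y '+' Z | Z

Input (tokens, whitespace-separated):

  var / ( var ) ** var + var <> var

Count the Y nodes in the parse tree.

6

[X [Y [Y [Z var]] / [Z ( [X [Y [Z var]]] )]] ** [X [Y [Y [Z var]] + [Z var]] <> [X [Y [Z var]]]]]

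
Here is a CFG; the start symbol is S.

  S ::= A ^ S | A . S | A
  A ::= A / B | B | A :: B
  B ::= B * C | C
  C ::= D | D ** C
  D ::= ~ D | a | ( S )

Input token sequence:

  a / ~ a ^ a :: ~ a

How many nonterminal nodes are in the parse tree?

20

[S [A [A [B [C [D a]]]] / [B [C [D ~ [D a]]]]] ^ [S [A [A [B [C [D a]]]] :: [B [C [D ~ [D a]]]]]]]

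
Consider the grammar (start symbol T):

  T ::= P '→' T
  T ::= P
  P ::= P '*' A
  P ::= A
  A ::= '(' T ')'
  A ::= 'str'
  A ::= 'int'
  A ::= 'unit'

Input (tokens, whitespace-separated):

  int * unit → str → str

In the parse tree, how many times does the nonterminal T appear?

[T [P [P [A int]] * [A unit]] → [T [P [A str]] → [T [P [A str]]]]]

3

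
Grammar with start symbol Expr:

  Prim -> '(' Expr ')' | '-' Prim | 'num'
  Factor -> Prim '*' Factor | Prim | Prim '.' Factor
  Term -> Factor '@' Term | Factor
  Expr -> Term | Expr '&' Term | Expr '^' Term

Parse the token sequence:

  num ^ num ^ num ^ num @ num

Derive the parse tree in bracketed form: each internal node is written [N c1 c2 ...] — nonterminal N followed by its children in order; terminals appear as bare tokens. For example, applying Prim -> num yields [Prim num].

Expr
Expr ^ Term
Expr ^ Term ^ Term
Expr ^ Term ^ Term ^ Term
Term ^ Term ^ Term ^ Term
Factor ^ Term ^ Term ^ Term
Prim ^ Term ^ Term ^ Term
num ^ Term ^ Term ^ Term
num ^ Factor ^ Term ^ Term
num ^ Prim ^ Term ^ Term
num ^ num ^ Term ^ Term
num ^ num ^ Factor ^ Term
num ^ num ^ Prim ^ Term
num ^ num ^ num ^ Term
num ^ num ^ num ^ Factor @ Term
num ^ num ^ num ^ Prim @ Term
num ^ num ^ num ^ num @ Term
num ^ num ^ num ^ num @ Factor
num ^ num ^ num ^ num @ Prim
num ^ num ^ num ^ num @ num

[Expr [Expr [Expr [Expr [Term [Factor [Prim num]]]] ^ [Term [Factor [Prim num]]]] ^ [Term [Factor [Prim num]]]] ^ [Term [Factor [Prim num]] @ [Term [Factor [Prim num]]]]]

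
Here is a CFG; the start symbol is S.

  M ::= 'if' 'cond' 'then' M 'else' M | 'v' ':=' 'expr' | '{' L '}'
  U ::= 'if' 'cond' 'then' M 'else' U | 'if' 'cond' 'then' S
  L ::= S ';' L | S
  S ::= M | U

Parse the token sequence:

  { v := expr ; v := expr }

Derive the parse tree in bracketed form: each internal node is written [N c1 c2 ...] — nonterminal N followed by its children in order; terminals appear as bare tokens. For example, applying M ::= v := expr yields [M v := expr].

S
M
{ L }
{ S ; L }
{ M ; L }
{ v := expr ; L }
{ v := expr ; S }
{ v := expr ; M }
{ v := expr ; v := expr }

[S [M { [L [S [M v := expr]] ; [L [S [M v := expr]]]] }]]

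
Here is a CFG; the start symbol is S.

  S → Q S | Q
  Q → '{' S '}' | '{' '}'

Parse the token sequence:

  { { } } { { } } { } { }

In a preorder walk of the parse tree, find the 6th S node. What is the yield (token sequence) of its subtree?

[S [Q { [S [Q { }]] }] [S [Q { [S [Q { }]] }] [S [Q { }] [S [Q { }]]]]]

{ }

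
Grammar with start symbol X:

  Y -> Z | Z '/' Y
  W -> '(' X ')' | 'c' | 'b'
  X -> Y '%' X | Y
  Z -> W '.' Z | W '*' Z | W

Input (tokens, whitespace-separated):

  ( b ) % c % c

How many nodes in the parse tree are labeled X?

[X [Y [Z [W ( [X [Y [Z [W b]]]] )]]] % [X [Y [Z [W c]]] % [X [Y [Z [W c]]]]]]

4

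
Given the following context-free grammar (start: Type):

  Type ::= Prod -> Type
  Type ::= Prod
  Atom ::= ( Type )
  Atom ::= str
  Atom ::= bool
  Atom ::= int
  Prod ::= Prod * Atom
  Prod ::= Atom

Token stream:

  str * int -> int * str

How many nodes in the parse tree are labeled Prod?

4

[Type [Prod [Prod [Atom str]] * [Atom int]] -> [Type [Prod [Prod [Atom int]] * [Atom str]]]]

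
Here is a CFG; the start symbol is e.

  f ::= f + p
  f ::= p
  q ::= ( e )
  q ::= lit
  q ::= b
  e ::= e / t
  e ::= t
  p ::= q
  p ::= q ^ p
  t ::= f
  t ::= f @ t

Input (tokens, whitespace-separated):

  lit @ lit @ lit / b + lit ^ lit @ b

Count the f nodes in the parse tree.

[e [e [t [f [p [q lit]]] @ [t [f [p [q lit]]] @ [t [f [p [q lit]]]]]]] / [t [f [f [p [q b]]] + [p [q lit] ^ [p [q lit]]]] @ [t [f [p [q b]]]]]]

6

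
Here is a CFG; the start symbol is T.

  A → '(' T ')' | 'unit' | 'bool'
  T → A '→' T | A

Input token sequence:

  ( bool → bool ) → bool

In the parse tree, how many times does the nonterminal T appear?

[T [A ( [T [A bool] → [T [A bool]]] )] → [T [A bool]]]

4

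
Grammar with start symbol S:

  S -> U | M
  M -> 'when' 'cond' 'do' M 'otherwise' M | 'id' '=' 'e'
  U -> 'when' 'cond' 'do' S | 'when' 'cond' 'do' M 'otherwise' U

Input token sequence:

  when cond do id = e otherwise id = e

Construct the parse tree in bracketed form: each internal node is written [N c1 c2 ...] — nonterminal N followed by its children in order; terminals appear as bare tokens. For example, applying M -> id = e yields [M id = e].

[S [M when cond do [M id = e] otherwise [M id = e]]]

S
M
when cond do M otherwise M
when cond do id = e otherwise M
when cond do id = e otherwise id = e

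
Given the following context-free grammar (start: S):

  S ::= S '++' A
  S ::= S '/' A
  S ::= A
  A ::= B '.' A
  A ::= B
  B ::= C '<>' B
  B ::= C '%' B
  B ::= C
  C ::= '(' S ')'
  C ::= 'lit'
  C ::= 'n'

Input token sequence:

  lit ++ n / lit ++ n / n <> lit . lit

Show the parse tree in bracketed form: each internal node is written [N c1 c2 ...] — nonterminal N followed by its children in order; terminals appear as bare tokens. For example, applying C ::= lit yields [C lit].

[S [S [S [S [S [A [B [C lit]]]] ++ [A [B [C n]]]] / [A [B [C lit]]]] ++ [A [B [C n]]]] / [A [B [C n] <> [B [C lit]]] . [A [B [C lit]]]]]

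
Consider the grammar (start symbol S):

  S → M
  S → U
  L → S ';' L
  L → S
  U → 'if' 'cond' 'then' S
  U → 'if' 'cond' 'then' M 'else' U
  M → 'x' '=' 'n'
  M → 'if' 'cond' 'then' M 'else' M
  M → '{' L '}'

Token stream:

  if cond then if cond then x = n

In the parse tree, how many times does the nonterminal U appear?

[S [U if cond then [S [U if cond then [S [M x = n]]]]]]

2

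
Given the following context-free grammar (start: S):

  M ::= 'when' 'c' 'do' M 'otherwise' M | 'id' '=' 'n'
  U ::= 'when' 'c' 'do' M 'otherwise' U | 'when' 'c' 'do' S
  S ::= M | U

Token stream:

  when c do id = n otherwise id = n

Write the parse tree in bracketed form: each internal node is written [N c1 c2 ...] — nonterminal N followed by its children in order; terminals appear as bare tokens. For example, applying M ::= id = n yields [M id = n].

[S [M when c do [M id = n] otherwise [M id = n]]]

S
M
when c do M otherwise M
when c do id = n otherwise M
when c do id = n otherwise id = n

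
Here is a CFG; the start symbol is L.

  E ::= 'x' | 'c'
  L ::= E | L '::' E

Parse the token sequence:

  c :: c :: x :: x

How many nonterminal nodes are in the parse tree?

8

[L [L [L [L [E c]] :: [E c]] :: [E x]] :: [E x]]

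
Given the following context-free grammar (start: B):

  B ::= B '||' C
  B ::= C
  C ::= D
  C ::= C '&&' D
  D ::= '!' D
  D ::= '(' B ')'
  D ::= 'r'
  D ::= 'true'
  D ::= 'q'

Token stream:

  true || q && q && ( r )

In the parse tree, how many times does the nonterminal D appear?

[B [B [C [D true]]] || [C [C [C [D q]] && [D q]] && [D ( [B [C [D r]]] )]]]

5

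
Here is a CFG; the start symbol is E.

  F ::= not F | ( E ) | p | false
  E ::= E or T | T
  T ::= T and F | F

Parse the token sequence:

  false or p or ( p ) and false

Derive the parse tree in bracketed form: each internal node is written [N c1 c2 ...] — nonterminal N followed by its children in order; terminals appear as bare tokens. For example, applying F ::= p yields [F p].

[E [E [E [T [F false]]] or [T [F p]]] or [T [T [F ( [E [T [F p]]] )]] and [F false]]]

E
E or T
E or T or T
T or T or T
F or T or T
false or T or T
false or F or T
false or p or T
false or p or T and F
false or p or F and F
false or p or ( E ) and F
false or p or ( T ) and F
false or p or ( F ) and F
false or p or ( p ) and F
false or p or ( p ) and false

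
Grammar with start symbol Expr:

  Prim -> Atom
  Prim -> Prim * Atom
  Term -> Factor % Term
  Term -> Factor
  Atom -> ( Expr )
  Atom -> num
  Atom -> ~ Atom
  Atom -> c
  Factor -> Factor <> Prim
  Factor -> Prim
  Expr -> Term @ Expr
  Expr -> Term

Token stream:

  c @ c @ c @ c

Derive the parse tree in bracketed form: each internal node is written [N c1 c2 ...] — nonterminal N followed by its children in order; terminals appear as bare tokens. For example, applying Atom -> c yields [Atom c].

Expr
Term @ Expr
Factor @ Expr
Prim @ Expr
Atom @ Expr
c @ Expr
c @ Term @ Expr
c @ Factor @ Expr
c @ Prim @ Expr
c @ Atom @ Expr
c @ c @ Expr
c @ c @ Term @ Expr
c @ c @ Factor @ Expr
c @ c @ Prim @ Expr
c @ c @ Atom @ Expr
c @ c @ c @ Expr
c @ c @ c @ Term
c @ c @ c @ Factor
c @ c @ c @ Prim
c @ c @ c @ Atom
c @ c @ c @ c

[Expr [Term [Factor [Prim [Atom c]]]] @ [Expr [Term [Factor [Prim [Atom c]]]] @ [Expr [Term [Factor [Prim [Atom c]]]] @ [Expr [Term [Factor [Prim [Atom c]]]]]]]]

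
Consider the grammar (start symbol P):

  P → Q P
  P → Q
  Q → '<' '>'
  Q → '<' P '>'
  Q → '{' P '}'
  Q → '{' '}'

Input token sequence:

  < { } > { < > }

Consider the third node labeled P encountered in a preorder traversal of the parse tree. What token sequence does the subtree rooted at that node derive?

[P [Q < [P [Q { }]] >] [P [Q { [P [Q < >]] }]]]

{ < > }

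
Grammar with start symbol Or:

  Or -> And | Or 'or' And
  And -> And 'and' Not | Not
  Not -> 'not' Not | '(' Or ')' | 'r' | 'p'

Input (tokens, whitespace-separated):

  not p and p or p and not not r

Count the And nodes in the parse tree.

4

[Or [Or [And [And [Not not [Not p]]] and [Not p]]] or [And [And [Not p]] and [Not not [Not not [Not r]]]]]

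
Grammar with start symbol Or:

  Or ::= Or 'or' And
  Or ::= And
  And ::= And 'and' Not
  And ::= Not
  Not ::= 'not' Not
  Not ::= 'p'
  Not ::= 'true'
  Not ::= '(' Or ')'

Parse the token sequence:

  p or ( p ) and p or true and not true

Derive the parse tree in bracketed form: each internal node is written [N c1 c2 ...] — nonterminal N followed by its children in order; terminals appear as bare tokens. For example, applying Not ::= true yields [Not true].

Or
Or or And
Or or And or And
And or And or And
Not or And or And
p or And or And
p or And and Not or And
p or Not and Not or And
p or ( Or ) and Not or And
p or ( And ) and Not or And
p or ( Not ) and Not or And
p or ( p ) and Not or And
p or ( p ) and p or And
p or ( p ) and p or And and Not
p or ( p ) and p or Not and Not
p or ( p ) and p or true and Not
p or ( p ) and p or true and not Not
p or ( p ) and p or true and not true

[Or [Or [Or [And [Not p]]] or [And [And [Not ( [Or [And [Not p]]] )]] and [Not p]]] or [And [And [Not true]] and [Not not [Not true]]]]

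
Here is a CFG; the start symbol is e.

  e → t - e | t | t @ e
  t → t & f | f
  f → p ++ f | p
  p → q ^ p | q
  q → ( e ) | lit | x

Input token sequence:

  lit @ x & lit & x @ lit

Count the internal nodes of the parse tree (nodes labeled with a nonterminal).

23

[e [t [f [p [q lit]]]] @ [e [t [t [t [f [p [q x]]]] & [f [p [q lit]]]] & [f [p [q x]]]] @ [e [t [f [p [q lit]]]]]]]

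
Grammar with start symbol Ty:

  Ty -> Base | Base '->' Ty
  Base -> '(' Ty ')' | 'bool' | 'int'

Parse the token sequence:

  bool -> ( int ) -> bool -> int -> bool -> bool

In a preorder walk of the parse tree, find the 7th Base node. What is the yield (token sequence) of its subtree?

[Ty [Base bool] -> [Ty [Base ( [Ty [Base int]] )] -> [Ty [Base bool] -> [Ty [Base int] -> [Ty [Base bool] -> [Ty [Base bool]]]]]]]

bool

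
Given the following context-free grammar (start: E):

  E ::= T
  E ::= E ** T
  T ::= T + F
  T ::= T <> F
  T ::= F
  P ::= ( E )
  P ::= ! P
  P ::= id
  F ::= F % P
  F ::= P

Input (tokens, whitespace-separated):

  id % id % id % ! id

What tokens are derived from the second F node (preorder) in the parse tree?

id % id % id

[E [T [F [F [F [F [P id]] % [P id]] % [P id]] % [P ! [P id]]]]]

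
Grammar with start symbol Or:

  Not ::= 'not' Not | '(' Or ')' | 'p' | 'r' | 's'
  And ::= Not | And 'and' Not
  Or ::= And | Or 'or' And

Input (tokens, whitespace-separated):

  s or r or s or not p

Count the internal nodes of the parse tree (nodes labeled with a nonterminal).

13

[Or [Or [Or [Or [And [Not s]]] or [And [Not r]]] or [And [Not s]]] or [And [Not not [Not p]]]]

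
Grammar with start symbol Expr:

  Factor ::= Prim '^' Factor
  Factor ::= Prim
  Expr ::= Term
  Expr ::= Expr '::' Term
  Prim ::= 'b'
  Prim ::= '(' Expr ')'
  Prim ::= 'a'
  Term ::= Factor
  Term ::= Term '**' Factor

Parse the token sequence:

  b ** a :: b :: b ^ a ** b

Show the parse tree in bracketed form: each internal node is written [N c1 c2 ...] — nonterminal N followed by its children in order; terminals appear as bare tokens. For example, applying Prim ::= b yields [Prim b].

Expr
Expr :: Term
Expr :: Term :: Term
Term :: Term :: Term
Term ** Factor :: Term :: Term
Factor ** Factor :: Term :: Term
Prim ** Factor :: Term :: Term
b ** Factor :: Term :: Term
b ** Prim :: Term :: Term
b ** a :: Term :: Term
b ** a :: Factor :: Term
b ** a :: Prim :: Term
b ** a :: b :: Term
b ** a :: b :: Term ** Factor
b ** a :: b :: Factor ** Factor
b ** a :: b :: Prim ^ Factor ** Factor
b ** a :: b :: b ^ Factor ** Factor
b ** a :: b :: b ^ Prim ** Factor
b ** a :: b :: b ^ a ** Factor
b ** a :: b :: b ^ a ** Prim
b ** a :: b :: b ^ a ** b

[Expr [Expr [Expr [Term [Term [Factor [Prim b]]] ** [Factor [Prim a]]]] :: [Term [Factor [Prim b]]]] :: [Term [Term [Factor [Prim b] ^ [Factor [Prim a]]]] ** [Factor [Prim b]]]]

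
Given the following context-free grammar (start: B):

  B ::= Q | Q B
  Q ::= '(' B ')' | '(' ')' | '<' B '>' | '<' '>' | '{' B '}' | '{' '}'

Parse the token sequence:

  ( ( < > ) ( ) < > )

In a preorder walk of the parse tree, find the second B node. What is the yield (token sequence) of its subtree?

( < > ) ( ) < >

[B [Q ( [B [Q ( [B [Q < >]] )] [B [Q ( )] [B [Q < >]]]] )]]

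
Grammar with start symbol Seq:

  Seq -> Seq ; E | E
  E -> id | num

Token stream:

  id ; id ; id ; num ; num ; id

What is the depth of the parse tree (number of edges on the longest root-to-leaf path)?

[Seq [Seq [Seq [Seq [Seq [Seq [E id]] ; [E id]] ; [E id]] ; [E num]] ; [E num]] ; [E id]]

7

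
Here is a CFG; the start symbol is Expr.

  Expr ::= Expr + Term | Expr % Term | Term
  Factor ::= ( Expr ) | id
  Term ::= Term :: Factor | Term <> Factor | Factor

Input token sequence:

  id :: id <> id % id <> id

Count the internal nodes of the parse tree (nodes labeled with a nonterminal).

[Expr [Expr [Term [Term [Term [Factor id]] :: [Factor id]] <> [Factor id]]] % [Term [Term [Factor id]] <> [Factor id]]]

12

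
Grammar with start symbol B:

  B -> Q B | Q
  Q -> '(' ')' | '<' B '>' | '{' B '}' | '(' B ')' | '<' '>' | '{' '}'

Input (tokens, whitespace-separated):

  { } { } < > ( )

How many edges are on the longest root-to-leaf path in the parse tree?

[B [Q { }] [B [Q { }] [B [Q < >] [B [Q ( )]]]]]

5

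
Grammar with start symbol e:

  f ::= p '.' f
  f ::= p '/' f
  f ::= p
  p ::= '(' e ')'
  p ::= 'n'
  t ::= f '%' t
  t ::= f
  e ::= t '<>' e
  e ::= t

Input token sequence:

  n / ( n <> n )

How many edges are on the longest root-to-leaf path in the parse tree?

[e [t [f [p n] / [f [p ( [e [t [f [p n]]] <> [e [t [f [p n]]]]] )]]]]]

10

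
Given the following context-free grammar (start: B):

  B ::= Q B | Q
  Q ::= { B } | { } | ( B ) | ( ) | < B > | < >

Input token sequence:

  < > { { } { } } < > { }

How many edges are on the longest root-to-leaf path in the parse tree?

[B [Q < >] [B [Q { [B [Q { }] [B [Q { }]]] }] [B [Q < >] [B [Q { }]]]]]

6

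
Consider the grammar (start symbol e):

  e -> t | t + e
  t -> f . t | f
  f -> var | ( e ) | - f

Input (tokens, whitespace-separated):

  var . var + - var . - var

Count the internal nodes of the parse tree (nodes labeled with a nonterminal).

[e [t [f var] . [t [f var]]] + [e [t [f - [f var]] . [t [f - [f var]]]]]]

12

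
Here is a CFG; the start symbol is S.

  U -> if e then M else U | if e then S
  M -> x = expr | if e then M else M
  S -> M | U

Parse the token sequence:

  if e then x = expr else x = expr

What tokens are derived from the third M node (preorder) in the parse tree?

[S [M if e then [M x = expr] else [M x = expr]]]

x = expr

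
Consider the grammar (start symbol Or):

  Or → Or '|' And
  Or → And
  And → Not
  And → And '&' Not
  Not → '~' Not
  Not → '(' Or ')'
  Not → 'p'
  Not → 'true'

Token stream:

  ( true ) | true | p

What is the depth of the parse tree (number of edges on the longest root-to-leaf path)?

[Or [Or [Or [And [Not ( [Or [And [Not true]]] )]]] | [And [Not true]]] | [And [Not p]]]

8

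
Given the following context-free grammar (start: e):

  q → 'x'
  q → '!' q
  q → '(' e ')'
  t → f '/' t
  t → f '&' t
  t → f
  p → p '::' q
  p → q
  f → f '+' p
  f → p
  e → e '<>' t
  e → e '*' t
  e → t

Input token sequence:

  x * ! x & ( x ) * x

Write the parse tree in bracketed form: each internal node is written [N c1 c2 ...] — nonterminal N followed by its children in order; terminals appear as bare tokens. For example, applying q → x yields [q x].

[e [e [e [t [f [p [q x]]]]] * [t [f [p [q ! [q x]]]] & [t [f [p [q ( [e [t [f [p [q x]]]]] )]]]]]] * [t [f [p [q x]]]]]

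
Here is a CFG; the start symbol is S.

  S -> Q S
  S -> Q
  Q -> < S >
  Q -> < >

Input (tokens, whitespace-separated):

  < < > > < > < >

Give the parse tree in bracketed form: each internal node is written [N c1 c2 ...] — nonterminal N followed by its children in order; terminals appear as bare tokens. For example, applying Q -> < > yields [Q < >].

S
Q S
< S > S
< Q > S
< < > > S
< < > > Q S
< < > > < > S
< < > > < > Q
< < > > < > < >

[S [Q < [S [Q < >]] >] [S [Q < >] [S [Q < >]]]]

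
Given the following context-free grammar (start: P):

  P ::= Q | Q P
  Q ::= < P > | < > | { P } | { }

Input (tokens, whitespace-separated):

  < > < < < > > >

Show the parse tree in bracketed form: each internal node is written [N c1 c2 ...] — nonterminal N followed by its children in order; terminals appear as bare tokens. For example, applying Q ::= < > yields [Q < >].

P
Q P
< > P
< > Q
< > < P >
< > < Q >
< > < < P > >
< > < < Q > >
< > < < < > > >

[P [Q < >] [P [Q < [P [Q < [P [Q < >]] >]] >]]]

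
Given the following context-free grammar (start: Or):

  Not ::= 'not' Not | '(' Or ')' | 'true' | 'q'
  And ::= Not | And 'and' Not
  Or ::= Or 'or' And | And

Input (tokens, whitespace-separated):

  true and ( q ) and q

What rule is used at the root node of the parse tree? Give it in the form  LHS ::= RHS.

[Or [And [And [And [Not true]] and [Not ( [Or [And [Not q]]] )]] and [Not q]]]

Or ::= And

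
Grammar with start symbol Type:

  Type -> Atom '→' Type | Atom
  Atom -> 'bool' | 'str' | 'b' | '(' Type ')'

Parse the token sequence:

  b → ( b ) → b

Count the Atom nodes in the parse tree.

4

[Type [Atom b] → [Type [Atom ( [Type [Atom b]] )] → [Type [Atom b]]]]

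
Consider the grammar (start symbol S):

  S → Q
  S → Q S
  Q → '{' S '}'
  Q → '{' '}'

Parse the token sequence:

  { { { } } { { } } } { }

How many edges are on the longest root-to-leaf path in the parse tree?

[S [Q { [S [Q { [S [Q { }]] }] [S [Q { [S [Q { }]] }]]] }] [S [Q { }]]]

7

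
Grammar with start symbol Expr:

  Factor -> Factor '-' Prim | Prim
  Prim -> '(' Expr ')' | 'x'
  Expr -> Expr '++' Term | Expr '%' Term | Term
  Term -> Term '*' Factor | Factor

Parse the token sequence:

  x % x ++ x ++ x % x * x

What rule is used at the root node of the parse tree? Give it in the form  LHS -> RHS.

Expr -> Expr '%' Term

[Expr [Expr [Expr [Expr [Expr [Term [Factor [Prim x]]]] % [Term [Factor [Prim x]]]] ++ [Term [Factor [Prim x]]]] ++ [Term [Factor [Prim x]]]] % [Term [Term [Factor [Prim x]]] * [Factor [Prim x]]]]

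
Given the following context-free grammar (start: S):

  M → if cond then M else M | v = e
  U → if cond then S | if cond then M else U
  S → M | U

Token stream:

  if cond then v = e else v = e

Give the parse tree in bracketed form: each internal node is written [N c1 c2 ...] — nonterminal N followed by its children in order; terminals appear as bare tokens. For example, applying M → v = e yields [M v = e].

S
M
if cond then M else M
if cond then v = e else M
if cond then v = e else v = e

[S [M if cond then [M v = e] else [M v = e]]]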